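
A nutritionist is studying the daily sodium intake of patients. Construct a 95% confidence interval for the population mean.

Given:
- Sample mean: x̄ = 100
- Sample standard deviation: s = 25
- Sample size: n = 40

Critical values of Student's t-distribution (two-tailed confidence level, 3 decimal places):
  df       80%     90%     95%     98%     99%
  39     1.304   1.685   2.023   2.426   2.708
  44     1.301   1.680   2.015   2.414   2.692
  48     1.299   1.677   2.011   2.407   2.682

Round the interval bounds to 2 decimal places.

The population standard deviation σ is unknown (only the sample standard deviation s is given), so use a t-interval with df = n - 1 = 40 - 1 = 39.

For 95% confidence with df = 39, t* = 2.023 (from t-table)

Standard error: SE = s/√n = 25/√40 = 3.952847

Margin of error: E = t* × SE = 2.023 × 3.952847 = 7.9966

T-interval: x̄ ± E = 100 ± 7.9966 = (92.0034, 107.9966)

Rounded to 2 decimal places:

(92.00, 108.00)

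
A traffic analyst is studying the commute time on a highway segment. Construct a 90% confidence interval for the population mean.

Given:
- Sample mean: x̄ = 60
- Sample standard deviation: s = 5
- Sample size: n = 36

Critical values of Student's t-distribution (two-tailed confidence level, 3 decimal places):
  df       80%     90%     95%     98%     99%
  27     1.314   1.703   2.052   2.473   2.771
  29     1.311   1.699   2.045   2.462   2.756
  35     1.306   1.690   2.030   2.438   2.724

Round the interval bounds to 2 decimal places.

The population standard deviation σ is unknown (only the sample standard deviation s is given), so use a t-interval with df = n - 1 = 36 - 1 = 35.

For 90% confidence with df = 35, t* = 1.690 (from t-table)

Standard error: SE = s/√n = 5/√36 = 0.833333

Margin of error: E = t* × SE = 1.690 × 0.833333 = 1.4083

T-interval: x̄ ± E = 60 ± 1.4083 = (58.5917, 61.4083)

Rounded to 2 decimal places:

(58.59, 61.41)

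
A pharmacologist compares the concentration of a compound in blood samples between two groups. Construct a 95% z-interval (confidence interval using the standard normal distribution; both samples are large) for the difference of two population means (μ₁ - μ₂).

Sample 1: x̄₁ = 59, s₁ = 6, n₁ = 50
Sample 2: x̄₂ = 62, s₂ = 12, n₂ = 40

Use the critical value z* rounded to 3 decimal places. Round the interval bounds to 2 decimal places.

Both samples are large (n₁ = 50 ≥ 30, n₂ = 40 ≥ 30), so a z-interval for the difference of means applies.

Point estimate: x̄₁ - x̄₂ = 59 - 62 = -3

Standard error: SE = √(s₁²/n₁ + s₂²/n₂)
= √(6²/50 + 12²/40)
= √(0.720000 + 3.600000)
= 2.078461

For 95% confidence, z* = 1.96 (from standard normal table)
Margin of error: E = z* × SE = 1.96 × 2.078461 = 4.0738

Z-interval: (x̄₁ - x̄₂) ± E = -3 ± 4.0738 = (-7.0738, 1.0738)

Rounded to 2 decimal places:

(-7.07, 1.07)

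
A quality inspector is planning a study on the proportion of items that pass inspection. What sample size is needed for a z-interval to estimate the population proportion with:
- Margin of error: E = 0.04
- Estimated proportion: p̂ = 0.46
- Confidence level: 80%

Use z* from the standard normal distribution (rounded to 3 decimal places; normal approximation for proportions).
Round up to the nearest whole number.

Using z* for proportion z-interval (normal approximation).

For 80% confidence, z* = 1.282 (from standard normal table)

Sample size formula for proportion z-interval: n = z*²p̂(1-p̂)/E²

n = 1.282² × 0.46 × 0.54 / 0.04²
  = 1.643524 × 0.2484 / 0.0016
  = 255.1571

Round up to the nearest whole number: n = 256

256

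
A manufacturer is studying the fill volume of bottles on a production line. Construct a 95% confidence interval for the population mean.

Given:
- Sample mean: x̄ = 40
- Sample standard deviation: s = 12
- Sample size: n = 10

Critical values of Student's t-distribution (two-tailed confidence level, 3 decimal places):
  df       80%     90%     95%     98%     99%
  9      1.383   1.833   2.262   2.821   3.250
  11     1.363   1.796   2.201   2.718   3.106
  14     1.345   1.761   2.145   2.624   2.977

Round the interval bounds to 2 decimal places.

The population standard deviation σ is unknown (only the sample standard deviation s is given), so use a t-interval with df = n - 1 = 10 - 1 = 9.

For 95% confidence with df = 9, t* = 2.262 (from t-table)

Standard error: SE = s/√n = 12/√10 = 3.794733

Margin of error: E = t* × SE = 2.262 × 3.794733 = 8.5837

T-interval: x̄ ± E = 40 ± 8.5837 = (31.4163, 48.5837)

Rounded to 2 decimal places:

(31.42, 48.58)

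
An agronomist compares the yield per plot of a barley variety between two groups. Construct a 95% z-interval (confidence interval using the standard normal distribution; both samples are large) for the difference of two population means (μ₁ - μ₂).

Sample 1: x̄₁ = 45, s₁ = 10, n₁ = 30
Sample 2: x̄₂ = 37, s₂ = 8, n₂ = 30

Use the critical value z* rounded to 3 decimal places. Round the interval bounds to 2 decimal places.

Both samples are large (n₁ = 30 ≥ 30, n₂ = 30 ≥ 30), so a z-interval for the difference of means applies.

Point estimate: x̄₁ - x̄₂ = 45 - 37 = 8

Standard error: SE = √(s₁²/n₁ + s₂²/n₂)
= √(10²/30 + 8²/30)
= √(3.333333 + 2.133333)
= 2.338090

For 95% confidence, z* = 1.96 (from standard normal table)
Margin of error: E = z* × SE = 1.96 × 2.338090 = 4.5827

Z-interval: (x̄₁ - x̄₂) ± E = 8 ± 4.5827 = (3.4173, 12.5827)

Rounded to 2 decimal places:

(3.42, 12.58)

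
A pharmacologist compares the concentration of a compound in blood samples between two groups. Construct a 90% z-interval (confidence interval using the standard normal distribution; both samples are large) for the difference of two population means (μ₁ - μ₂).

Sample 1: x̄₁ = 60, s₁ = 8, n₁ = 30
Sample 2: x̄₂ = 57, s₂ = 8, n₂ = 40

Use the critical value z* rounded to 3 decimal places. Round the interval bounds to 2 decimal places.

Both samples are large (n₁ = 30 ≥ 30, n₂ = 40 ≥ 30), so a z-interval for the difference of means applies.

Point estimate: x̄₁ - x̄₂ = 60 - 57 = 3

Standard error: SE = √(s₁²/n₁ + s₂²/n₂)
= √(8²/30 + 8²/40)
= √(2.133333 + 1.600000)
= 1.932184

For 90% confidence, z* = 1.645 (from standard normal table)
Margin of error: E = z* × SE = 1.645 × 1.932184 = 3.1784

Z-interval: (x̄₁ - x̄₂) ± E = 3 ± 3.1784 = (-0.1784, 6.1784)

Rounded to 2 decimal places:

(-0.18, 6.18)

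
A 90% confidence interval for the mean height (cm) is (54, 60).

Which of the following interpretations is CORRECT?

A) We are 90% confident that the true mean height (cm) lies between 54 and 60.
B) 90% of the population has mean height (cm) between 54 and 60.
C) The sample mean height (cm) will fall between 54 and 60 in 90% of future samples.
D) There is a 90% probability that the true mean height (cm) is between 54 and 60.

A confidence interval represents our confidence in the procedure, not a probability statement about the parameter.

Key concept: If we repeated this sampling process many times and computed a 90% CI each time, about 90% of those intervals would contain the true population parameter.

For this specific interval (54, 60):
- Midpoint (point estimate): 57
- Margin of error: 3

The correct interpretation is the one stating confidence that the true parameter lies in the interval — option A.

A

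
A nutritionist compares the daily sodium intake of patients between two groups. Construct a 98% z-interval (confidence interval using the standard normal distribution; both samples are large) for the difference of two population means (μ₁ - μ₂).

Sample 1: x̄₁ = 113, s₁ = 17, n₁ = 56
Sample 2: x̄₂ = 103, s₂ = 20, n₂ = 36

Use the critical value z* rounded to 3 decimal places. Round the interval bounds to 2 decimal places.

Both samples are large (n₁ = 56 ≥ 30, n₂ = 36 ≥ 30), so a z-interval for the difference of means applies.

Point estimate: x̄₁ - x̄₂ = 113 - 103 = 10

Standard error: SE = √(s₁²/n₁ + s₂²/n₂)
= √(17²/56 + 20²/36)
= √(5.160714 + 11.111111)
= 4.033835

For 98% confidence, z* = 2.326 (from standard normal table)
Margin of error: E = z* × SE = 2.326 × 4.033835 = 9.3827

Z-interval: (x̄₁ - x̄₂) ± E = 10 ± 9.3827 = (0.6173, 19.3827)

Rounded to 2 decimal places:

(0.62, 19.38)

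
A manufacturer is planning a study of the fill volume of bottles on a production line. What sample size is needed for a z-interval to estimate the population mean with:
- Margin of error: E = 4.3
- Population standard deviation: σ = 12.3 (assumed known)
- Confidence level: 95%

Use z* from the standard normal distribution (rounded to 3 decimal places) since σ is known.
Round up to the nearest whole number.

Using z* since population σ is known (z-interval formula).

For 95% confidence, z* = 1.96 (from standard normal table)

Sample size formula for z-interval: n = (z*σ/E)²

n = (1.96 × 12.3 / 4.3)²
  = (5.606512)²
  = 31.4330

Round up to the nearest whole number: n = 32

32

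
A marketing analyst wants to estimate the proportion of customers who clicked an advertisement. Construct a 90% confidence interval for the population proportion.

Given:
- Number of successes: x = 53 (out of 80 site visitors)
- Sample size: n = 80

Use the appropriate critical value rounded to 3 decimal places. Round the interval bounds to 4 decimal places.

Sample proportion: p̂ = 53/80 = 0.662500

Check conditions for normal approximation:
  np̂ = 53 ≥ 10 ✓
  n(1-p̂) = 27 ≥ 10 ✓

The sample is large enough, so use a z-interval (normal approximation) for the proportion.

For 90% confidence, z* = 1.645 (from standard normal table)

Standard error: SE = √(p̂(1-p̂)/n) = √(0.662500×0.337500/80) = 0.05286702

Margin of error: E = z* × SE = 1.645 × 0.05286702 = 0.086966

Z-interval: p̂ ± E = 0.662500 ± 0.086966 = (0.575534, 0.749466)

Rounded to 4 decimal places:

(0.5755, 0.7495)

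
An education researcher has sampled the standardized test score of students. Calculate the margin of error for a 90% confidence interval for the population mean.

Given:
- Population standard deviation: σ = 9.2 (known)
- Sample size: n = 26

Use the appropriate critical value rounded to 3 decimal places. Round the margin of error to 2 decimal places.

The population standard deviation σ is known, so use the z-interval margin of error formula.

For 90% confidence, z* = 1.645 (from standard normal table)

Margin of error formula for z-interval: E = z* × σ/√n

E = 1.645 × 9.2/√26
  = 1.645 × 1.804268
  = 2.9680

Rounded to 2 decimal places:

2.97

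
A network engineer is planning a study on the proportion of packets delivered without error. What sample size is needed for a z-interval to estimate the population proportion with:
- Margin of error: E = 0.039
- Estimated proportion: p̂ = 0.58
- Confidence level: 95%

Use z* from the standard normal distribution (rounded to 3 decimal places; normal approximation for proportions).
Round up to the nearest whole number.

Using z* for proportion z-interval (normal approximation).

For 95% confidence, z* = 1.96 (from standard normal table)

Sample size formula for proportion z-interval: n = z*²p̂(1-p̂)/E²

n = 1.96² × 0.58 × 0.42 / 0.039²
  = 3.8416 × 0.2436 / 0.001521
  = 615.2622

Round up to the nearest whole number: n = 616

616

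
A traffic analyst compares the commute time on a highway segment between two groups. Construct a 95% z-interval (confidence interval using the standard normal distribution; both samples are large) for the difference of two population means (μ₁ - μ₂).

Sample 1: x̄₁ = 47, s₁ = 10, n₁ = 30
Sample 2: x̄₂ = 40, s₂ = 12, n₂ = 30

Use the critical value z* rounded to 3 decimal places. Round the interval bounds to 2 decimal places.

Both samples are large (n₁ = 30 ≥ 30, n₂ = 30 ≥ 30), so a z-interval for the difference of means applies.

Point estimate: x̄₁ - x̄₂ = 47 - 40 = 7

Standard error: SE = √(s₁²/n₁ + s₂²/n₂)
= √(10²/30 + 12²/30)
= √(3.333333 + 4.800000)
= 2.851900

For 95% confidence, z* = 1.96 (from standard normal table)
Margin of error: E = z* × SE = 1.96 × 2.851900 = 5.5897

Z-interval: (x̄₁ - x̄₂) ± E = 7 ± 5.5897 = (1.4103, 12.5897)

Rounded to 2 decimal places:

(1.41, 12.59)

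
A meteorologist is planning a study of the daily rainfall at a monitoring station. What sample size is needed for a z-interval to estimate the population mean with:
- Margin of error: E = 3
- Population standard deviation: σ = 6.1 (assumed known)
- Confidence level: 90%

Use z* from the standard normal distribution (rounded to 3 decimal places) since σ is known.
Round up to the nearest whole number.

Using z* since population σ is known (z-interval formula).

For 90% confidence, z* = 1.645 (from standard normal table)

Sample size formula for z-interval: n = (z*σ/E)²

n = (1.645 × 6.1 / 3)²
  = (3.344833)²
  = 11.1879

Round up to the nearest whole number: n = 12

12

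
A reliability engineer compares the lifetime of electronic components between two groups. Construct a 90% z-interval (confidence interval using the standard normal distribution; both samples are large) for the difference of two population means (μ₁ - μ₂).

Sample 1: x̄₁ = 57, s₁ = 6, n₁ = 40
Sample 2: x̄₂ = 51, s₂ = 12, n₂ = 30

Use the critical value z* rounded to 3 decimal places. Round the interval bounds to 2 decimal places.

Both samples are large (n₁ = 40 ≥ 30, n₂ = 30 ≥ 30), so a z-interval for the difference of means applies.

Point estimate: x̄₁ - x̄₂ = 57 - 51 = 6

Standard error: SE = √(s₁²/n₁ + s₂²/n₂)
= √(6²/40 + 12²/30)
= √(0.900000 + 4.800000)
= 2.387467

For 90% confidence, z* = 1.645 (from standard normal table)
Margin of error: E = z* × SE = 1.645 × 2.387467 = 3.9274

Z-interval: (x̄₁ - x̄₂) ± E = 6 ± 3.9274 = (2.0726, 9.9274)

Rounded to 2 decimal places:

(2.07, 9.93)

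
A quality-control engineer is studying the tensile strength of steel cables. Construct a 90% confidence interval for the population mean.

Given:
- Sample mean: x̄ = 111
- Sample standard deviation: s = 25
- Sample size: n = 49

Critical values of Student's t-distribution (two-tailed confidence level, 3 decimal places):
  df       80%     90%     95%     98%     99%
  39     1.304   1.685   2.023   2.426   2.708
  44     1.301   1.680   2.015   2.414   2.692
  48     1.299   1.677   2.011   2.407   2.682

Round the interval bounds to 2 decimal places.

The population standard deviation σ is unknown (only the sample standard deviation s is given), so use a t-interval with df = n - 1 = 49 - 1 = 48.

For 90% confidence with df = 48, t* = 1.677 (from t-table)

Standard error: SE = s/√n = 25/√49 = 3.571429

Margin of error: E = t* × SE = 1.677 × 3.571429 = 5.9893

T-interval: x̄ ± E = 111 ± 5.9893 = (105.0107, 116.9893)

Rounded to 2 decimal places:

(105.01, 116.99)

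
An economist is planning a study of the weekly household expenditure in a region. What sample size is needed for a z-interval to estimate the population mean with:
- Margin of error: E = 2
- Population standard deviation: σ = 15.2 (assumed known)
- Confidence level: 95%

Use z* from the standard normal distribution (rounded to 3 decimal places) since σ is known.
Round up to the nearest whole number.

Using z* since population σ is known (z-interval formula).

For 95% confidence, z* = 1.96 (from standard normal table)

Sample size formula for z-interval: n = (z*σ/E)²

n = (1.96 × 15.2 / 2)²
  = (14.896000)²
  = 221.8908

Round up to the nearest whole number: n = 222

222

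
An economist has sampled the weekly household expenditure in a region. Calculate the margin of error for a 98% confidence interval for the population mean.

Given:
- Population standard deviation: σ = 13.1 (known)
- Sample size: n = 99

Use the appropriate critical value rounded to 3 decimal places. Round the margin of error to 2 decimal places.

The population standard deviation σ is known, so use the z-interval margin of error formula.

For 98% confidence, z* = 2.326 (from standard normal table)

Margin of error formula for z-interval: E = z* × σ/√n

E = 2.326 × 13.1/√99
  = 2.326 × 1.316600
  = 3.0624

Rounded to 2 decimal places:

3.06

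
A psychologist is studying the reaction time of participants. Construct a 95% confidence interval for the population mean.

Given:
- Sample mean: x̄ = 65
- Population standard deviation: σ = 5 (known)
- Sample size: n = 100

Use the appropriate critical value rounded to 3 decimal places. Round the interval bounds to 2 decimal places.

The population standard deviation σ is known, so use a z-interval (standard normal critical value).

For 95% confidence, z* = 1.96 (from standard normal table)

Standard error: SE = σ/√n = 5/√100 = 0.500000

Margin of error: E = z* × SE = 1.96 × 0.500000 = 0.9800

Z-interval: x̄ ± E = 65 ± 0.9800 = (64.0200, 65.9800)

Rounded to 2 decimal places:

(64.02, 65.98)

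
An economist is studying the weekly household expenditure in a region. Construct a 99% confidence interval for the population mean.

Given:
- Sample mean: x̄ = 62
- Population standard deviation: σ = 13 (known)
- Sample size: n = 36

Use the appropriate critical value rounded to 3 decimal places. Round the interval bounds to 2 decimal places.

The population standard deviation σ is known, so use a z-interval (standard normal critical value).

For 99% confidence, z* = 2.576 (from standard normal table)

Standard error: SE = σ/√n = 13/√36 = 2.166667

Margin of error: E = z* × SE = 2.576 × 2.166667 = 5.5813

Z-interval: x̄ ± E = 62 ± 5.5813 = (56.4187, 67.5813)

Rounded to 2 decimal places:

(56.42, 67.58)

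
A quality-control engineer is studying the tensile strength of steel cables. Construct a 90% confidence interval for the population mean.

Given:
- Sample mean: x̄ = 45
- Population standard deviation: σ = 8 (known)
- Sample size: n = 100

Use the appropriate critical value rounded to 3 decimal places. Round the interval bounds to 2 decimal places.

The population standard deviation σ is known, so use a z-interval (standard normal critical value).

For 90% confidence, z* = 1.645 (from standard normal table)

Standard error: SE = σ/√n = 8/√100 = 0.800000

Margin of error: E = z* × SE = 1.645 × 0.800000 = 1.3160

Z-interval: x̄ ± E = 45 ± 1.3160 = (43.6840, 46.3160)

Rounded to 2 decimal places:

(43.68, 46.32)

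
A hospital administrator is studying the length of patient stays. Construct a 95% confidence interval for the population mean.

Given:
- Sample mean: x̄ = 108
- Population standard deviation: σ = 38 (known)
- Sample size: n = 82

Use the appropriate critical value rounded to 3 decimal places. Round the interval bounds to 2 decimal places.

The population standard deviation σ is known, so use a z-interval (standard normal critical value).

For 95% confidence, z* = 1.96 (from standard normal table)

Standard error: SE = σ/√n = 38/√82 = 4.196398

Margin of error: E = z* × SE = 1.96 × 4.196398 = 8.2249

Z-interval: x̄ ± E = 108 ± 8.2249 = (99.7751, 116.2249)

Rounded to 2 decimal places:

(99.78, 116.22)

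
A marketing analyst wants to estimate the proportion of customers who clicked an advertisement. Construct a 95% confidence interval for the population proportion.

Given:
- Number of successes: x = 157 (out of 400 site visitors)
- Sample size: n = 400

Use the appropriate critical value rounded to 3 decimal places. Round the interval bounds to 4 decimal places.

Sample proportion: p̂ = 157/400 = 0.392500

Check conditions for normal approximation:
  np̂ = 157 ≥ 10 ✓
  n(1-p̂) = 243 ≥ 10 ✓

The sample is large enough, so use a z-interval (normal approximation) for the proportion.

For 95% confidence, z* = 1.96 (from standard normal table)

Standard error: SE = √(p̂(1-p̂)/n) = √(0.392500×0.607500/400) = 0.02441535

Margin of error: E = z* × SE = 1.96 × 0.02441535 = 0.047854

Z-interval: p̂ ± E = 0.392500 ± 0.047854 = (0.344646, 0.440354)

Rounded to 4 decimal places:

(0.3446, 0.4404)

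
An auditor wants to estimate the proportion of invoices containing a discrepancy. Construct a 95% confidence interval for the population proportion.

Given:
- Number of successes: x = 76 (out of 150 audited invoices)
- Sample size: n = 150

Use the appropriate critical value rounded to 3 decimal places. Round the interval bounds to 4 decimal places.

Sample proportion: p̂ = 76/150 = 0.506667

Check conditions for normal approximation:
  np̂ = 76 ≥ 10 ✓
  n(1-p̂) = 74 ≥ 10 ✓

The sample is large enough, so use a z-interval (normal approximation) for the proportion.

For 95% confidence, z* = 1.96 (from standard normal table)

Standard error: SE = √(p̂(1-p̂)/n) = √(0.506667×0.493333/150) = 0.04082120

Margin of error: E = z* × SE = 1.96 × 0.04082120 = 0.080010

Z-interval: p̂ ± E = 0.506667 ± 0.080010 = (0.426657, 0.586676)

Rounded to 4 decimal places:

(0.4267, 0.5867)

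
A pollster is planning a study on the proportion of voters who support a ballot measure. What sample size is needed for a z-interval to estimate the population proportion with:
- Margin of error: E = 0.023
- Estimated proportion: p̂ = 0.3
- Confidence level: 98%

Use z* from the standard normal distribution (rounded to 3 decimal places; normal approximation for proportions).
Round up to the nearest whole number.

Using z* for proportion z-interval (normal approximation).

For 98% confidence, z* = 2.326 (from standard normal table)

Sample size formula for proportion z-interval: n = z*²p̂(1-p̂)/E²

n = 2.326² × 0.3 × 0.7 / 0.023²
  = 5.410276 × 0.21 / 0.000529
  = 2147.7466

Round up to the nearest whole number: n = 2148

2148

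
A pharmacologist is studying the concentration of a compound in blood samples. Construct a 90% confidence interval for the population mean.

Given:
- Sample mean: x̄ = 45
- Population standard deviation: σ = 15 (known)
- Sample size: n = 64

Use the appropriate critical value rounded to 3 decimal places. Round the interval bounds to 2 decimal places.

The population standard deviation σ is known, so use a z-interval (standard normal critical value).

For 90% confidence, z* = 1.645 (from standard normal table)

Standard error: SE = σ/√n = 15/√64 = 1.875000

Margin of error: E = z* × SE = 1.645 × 1.875000 = 3.0844

Z-interval: x̄ ± E = 45 ± 3.0844 = (41.9156, 48.0844)

Rounded to 2 decimal places:

(41.92, 48.08)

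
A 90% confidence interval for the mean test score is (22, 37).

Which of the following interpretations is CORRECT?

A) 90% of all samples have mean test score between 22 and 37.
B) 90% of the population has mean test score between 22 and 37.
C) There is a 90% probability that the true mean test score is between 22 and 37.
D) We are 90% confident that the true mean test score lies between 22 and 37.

A confidence interval represents our confidence in the procedure, not a probability statement about the parameter.

Key concept: If we repeated this sampling process many times and computed a 90% CI each time, about 90% of those intervals would contain the true population parameter.

For this specific interval (22, 37):
- Midpoint (point estimate): 29.5
- Margin of error: 7.5

The correct interpretation is the one stating confidence that the true parameter lies in the interval — option D.

D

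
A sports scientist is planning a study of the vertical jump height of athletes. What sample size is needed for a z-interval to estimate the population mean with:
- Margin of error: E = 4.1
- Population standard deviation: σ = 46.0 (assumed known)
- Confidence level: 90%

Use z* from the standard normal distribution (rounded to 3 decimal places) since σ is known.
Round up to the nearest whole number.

Using z* since population σ is known (z-interval formula).

For 90% confidence, z* = 1.645 (from standard normal table)

Sample size formula for z-interval: n = (z*σ/E)²

n = (1.645 × 46.0 / 4.1)²
  = (18.456098)²
  = 340.6275

Round up to the nearest whole number: n = 341

341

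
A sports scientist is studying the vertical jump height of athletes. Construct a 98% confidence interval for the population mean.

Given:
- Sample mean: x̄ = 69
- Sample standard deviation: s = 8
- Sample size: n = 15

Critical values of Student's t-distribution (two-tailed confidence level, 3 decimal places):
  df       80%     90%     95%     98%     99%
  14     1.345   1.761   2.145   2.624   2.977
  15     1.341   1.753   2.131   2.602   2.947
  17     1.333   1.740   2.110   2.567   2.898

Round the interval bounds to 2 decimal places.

The population standard deviation σ is unknown (only the sample standard deviation s is given), so use a t-interval with df = n - 1 = 15 - 1 = 14.

For 98% confidence with df = 14, t* = 2.624 (from t-table)

Standard error: SE = s/√n = 8/√15 = 2.065591

Margin of error: E = t* × SE = 2.624 × 2.065591 = 5.4201

T-interval: x̄ ± E = 69 ± 5.4201 = (63.5799, 74.4201)

Rounded to 2 decimal places:

(63.58, 74.42)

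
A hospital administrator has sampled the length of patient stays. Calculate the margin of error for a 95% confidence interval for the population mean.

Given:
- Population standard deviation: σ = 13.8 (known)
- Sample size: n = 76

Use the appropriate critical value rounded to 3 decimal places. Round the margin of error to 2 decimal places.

The population standard deviation σ is known, so use the z-interval margin of error formula.

For 95% confidence, z* = 1.96 (from standard normal table)

Margin of error formula for z-interval: E = z* × σ/√n

E = 1.96 × 13.8/√76
  = 1.96 × 1.582969
  = 3.1026

Rounded to 2 decimal places:

3.10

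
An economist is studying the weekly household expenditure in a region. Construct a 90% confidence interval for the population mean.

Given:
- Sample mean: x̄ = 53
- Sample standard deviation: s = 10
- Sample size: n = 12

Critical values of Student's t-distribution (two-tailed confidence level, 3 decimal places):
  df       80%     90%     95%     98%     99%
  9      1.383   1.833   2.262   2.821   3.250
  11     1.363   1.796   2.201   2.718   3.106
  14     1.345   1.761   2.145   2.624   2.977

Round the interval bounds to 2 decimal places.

The population standard deviation σ is unknown (only the sample standard deviation s is given), so use a t-interval with df = n - 1 = 12 - 1 = 11.

For 90% confidence with df = 11, t* = 1.796 (from t-table)

Standard error: SE = s/√n = 10/√12 = 2.886751

Margin of error: E = t* × SE = 1.796 × 2.886751 = 5.1846

T-interval: x̄ ± E = 53 ± 5.1846 = (47.8154, 58.1846)

Rounded to 2 decimal places:

(47.82, 58.18)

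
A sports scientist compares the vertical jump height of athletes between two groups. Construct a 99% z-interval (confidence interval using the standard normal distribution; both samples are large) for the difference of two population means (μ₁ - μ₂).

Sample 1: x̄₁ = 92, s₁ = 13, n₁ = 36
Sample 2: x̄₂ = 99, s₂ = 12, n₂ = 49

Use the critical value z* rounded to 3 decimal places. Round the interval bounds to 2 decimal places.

Both samples are large (n₁ = 36 ≥ 30, n₂ = 49 ≥ 30), so a z-interval for the difference of means applies.

Point estimate: x̄₁ - x̄₂ = 92 - 99 = -7

Standard error: SE = √(s₁²/n₁ + s₂²/n₂)
= √(13²/36 + 12²/49)
= √(4.694444 + 2.938776)
= 2.762828

For 99% confidence, z* = 2.576 (from standard normal table)
Margin of error: E = z* × SE = 2.576 × 2.762828 = 7.1170

Z-interval: (x̄₁ - x̄₂) ± E = -7 ± 7.1170 = (-14.1170, 0.1170)

Rounded to 2 decimal places:

(-14.12, 0.12)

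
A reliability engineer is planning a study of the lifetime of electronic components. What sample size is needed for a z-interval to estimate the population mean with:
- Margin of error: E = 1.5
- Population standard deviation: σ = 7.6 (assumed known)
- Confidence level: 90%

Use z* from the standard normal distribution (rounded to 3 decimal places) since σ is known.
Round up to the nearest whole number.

Using z* since population σ is known (z-interval formula).

For 90% confidence, z* = 1.645 (from standard normal table)

Sample size formula for z-interval: n = (z*σ/E)²

n = (1.645 × 7.6 / 1.5)²
  = (8.334667)²
  = 69.4667

Round up to the nearest whole number: n = 70

70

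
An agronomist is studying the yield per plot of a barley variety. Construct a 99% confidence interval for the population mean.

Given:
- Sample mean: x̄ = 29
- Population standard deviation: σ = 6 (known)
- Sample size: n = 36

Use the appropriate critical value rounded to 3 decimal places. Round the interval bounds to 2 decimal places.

The population standard deviation σ is known, so use a z-interval (standard normal critical value).

For 99% confidence, z* = 2.576 (from standard normal table)

Standard error: SE = σ/√n = 6/√36 = 1.000000

Margin of error: E = z* × SE = 2.576 × 1.000000 = 2.5760

Z-interval: x̄ ± E = 29 ± 2.5760 = (26.4240, 31.5760)

Rounded to 2 decimal places:

(26.42, 31.58)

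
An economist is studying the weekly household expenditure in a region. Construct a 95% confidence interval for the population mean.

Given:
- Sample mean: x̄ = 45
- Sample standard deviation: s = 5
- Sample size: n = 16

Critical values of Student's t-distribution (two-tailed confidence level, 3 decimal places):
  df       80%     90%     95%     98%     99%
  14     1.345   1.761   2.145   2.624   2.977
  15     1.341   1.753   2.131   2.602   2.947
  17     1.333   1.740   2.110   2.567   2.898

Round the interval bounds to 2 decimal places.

The population standard deviation σ is unknown (only the sample standard deviation s is given), so use a t-interval with df = n - 1 = 16 - 1 = 15.

For 95% confidence with df = 15, t* = 2.131 (from t-table)

Standard error: SE = s/√n = 5/√16 = 1.250000

Margin of error: E = t* × SE = 2.131 × 1.250000 = 2.6637

T-interval: x̄ ± E = 45 ± 2.6637 = (42.3362, 47.6638)

Rounded to 2 decimal places:

(42.34, 47.66)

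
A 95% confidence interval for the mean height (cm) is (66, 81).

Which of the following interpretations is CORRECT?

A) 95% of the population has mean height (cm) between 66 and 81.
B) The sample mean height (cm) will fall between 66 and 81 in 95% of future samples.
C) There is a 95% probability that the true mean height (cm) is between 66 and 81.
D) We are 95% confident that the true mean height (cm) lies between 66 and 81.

A confidence interval represents our confidence in the procedure, not a probability statement about the parameter.

Key concept: If we repeated this sampling process many times and computed a 95% CI each time, about 95% of those intervals would contain the true population parameter.

For this specific interval (66, 81):
- Midpoint (point estimate): 73.5
- Margin of error: 7.5

The correct interpretation is the one stating confidence that the true parameter lies in the interval — option D.

D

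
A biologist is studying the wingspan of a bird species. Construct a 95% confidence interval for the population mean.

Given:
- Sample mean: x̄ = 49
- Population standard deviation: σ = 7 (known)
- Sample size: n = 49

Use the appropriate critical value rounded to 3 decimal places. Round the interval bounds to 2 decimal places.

The population standard deviation σ is known, so use a z-interval (standard normal critical value).

For 95% confidence, z* = 1.96 (from standard normal table)

Standard error: SE = σ/√n = 7/√49 = 1.000000

Margin of error: E = z* × SE = 1.96 × 1.000000 = 1.9600

Z-interval: x̄ ± E = 49 ± 1.9600 = (47.0400, 50.9600)

Rounded to 2 decimal places:

(47.04, 50.96)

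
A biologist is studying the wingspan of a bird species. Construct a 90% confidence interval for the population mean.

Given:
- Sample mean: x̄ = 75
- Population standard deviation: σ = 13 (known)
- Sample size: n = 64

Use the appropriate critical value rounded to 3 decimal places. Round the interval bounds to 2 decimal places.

The population standard deviation σ is known, so use a z-interval (standard normal critical value).

For 90% confidence, z* = 1.645 (from standard normal table)

Standard error: SE = σ/√n = 13/√64 = 1.625000

Margin of error: E = z* × SE = 1.645 × 1.625000 = 2.6731

Z-interval: x̄ ± E = 75 ± 2.6731 = (72.3269, 77.6731)

Rounded to 2 decimal places:

(72.33, 77.67)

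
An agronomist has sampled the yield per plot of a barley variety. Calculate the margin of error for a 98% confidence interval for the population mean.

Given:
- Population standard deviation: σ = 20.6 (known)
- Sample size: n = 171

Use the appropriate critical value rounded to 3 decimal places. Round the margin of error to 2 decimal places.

The population standard deviation σ is known, so use the z-interval margin of error formula.

For 98% confidence, z* = 2.326 (from standard normal table)

Margin of error formula for z-interval: E = z* × σ/√n

E = 2.326 × 20.6/√171
  = 2.326 × 1.575321
  = 3.6642

Rounded to 2 decimal places:

3.66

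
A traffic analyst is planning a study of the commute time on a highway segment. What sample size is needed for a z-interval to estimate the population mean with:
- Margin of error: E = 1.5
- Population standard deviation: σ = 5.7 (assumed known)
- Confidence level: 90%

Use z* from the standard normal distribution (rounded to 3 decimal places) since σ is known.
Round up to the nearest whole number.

Using z* since population σ is known (z-interval formula).

For 90% confidence, z* = 1.645 (from standard normal table)

Sample size formula for z-interval: n = (z*σ/E)²

n = (1.645 × 5.7 / 1.5)²
  = (6.251000)²
  = 39.0750

Round up to the nearest whole number: n = 40

40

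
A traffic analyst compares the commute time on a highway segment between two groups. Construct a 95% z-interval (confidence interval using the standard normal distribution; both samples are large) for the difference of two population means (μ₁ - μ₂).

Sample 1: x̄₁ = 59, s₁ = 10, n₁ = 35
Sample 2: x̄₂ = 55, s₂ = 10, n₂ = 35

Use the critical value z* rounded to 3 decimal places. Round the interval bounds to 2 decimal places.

Both samples are large (n₁ = 35 ≥ 30, n₂ = 35 ≥ 30), so a z-interval for the difference of means applies.

Point estimate: x̄₁ - x̄₂ = 59 - 55 = 4

Standard error: SE = √(s₁²/n₁ + s₂²/n₂)
= √(10²/35 + 10²/35)
= √(2.857143 + 2.857143)
= 2.390457

For 95% confidence, z* = 1.96 (from standard normal table)
Margin of error: E = z* × SE = 1.96 × 2.390457 = 4.6853

Z-interval: (x̄₁ - x̄₂) ± E = 4 ± 4.6853 = (-0.6853, 8.6853)

Rounded to 2 decimal places:

(-0.69, 8.69)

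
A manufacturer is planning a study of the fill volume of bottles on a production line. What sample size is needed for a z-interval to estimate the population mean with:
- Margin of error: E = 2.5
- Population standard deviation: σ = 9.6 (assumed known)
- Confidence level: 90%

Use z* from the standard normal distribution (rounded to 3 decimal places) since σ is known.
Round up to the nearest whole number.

Using z* since population σ is known (z-interval formula).

For 90% confidence, z* = 1.645 (from standard normal table)

Sample size formula for z-interval: n = (z*σ/E)²

n = (1.645 × 9.6 / 2.5)²
  = (6.316800)²
  = 39.9020

Round up to the nearest whole number: n = 40

40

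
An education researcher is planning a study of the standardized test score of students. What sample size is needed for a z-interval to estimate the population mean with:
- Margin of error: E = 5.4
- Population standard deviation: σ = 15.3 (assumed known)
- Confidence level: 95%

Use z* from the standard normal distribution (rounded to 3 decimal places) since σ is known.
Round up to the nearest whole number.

Using z* since population σ is known (z-interval formula).

For 95% confidence, z* = 1.96 (from standard normal table)

Sample size formula for z-interval: n = (z*σ/E)²

n = (1.96 × 15.3 / 5.4)²
  = (5.553333)²
  = 30.8395

Round up to the nearest whole number: n = 31

31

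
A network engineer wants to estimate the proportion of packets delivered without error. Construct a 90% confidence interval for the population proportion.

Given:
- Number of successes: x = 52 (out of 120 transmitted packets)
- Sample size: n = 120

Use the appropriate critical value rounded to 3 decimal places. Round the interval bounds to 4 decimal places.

Sample proportion: p̂ = 52/120 = 0.433333

Check conditions for normal approximation:
  np̂ = 52 ≥ 10 ✓
  n(1-p̂) = 68 ≥ 10 ✓

The sample is large enough, so use a z-interval (normal approximation) for the proportion.

For 90% confidence, z* = 1.645 (from standard normal table)

Standard error: SE = √(p̂(1-p̂)/n) = √(0.433333×0.566667/120) = 0.04523601

Margin of error: E = z* × SE = 1.645 × 0.04523601 = 0.074413

Z-interval: p̂ ± E = 0.433333 ± 0.074413 = (0.358920, 0.507747)

Rounded to 4 decimal places:

(0.3589, 0.5077)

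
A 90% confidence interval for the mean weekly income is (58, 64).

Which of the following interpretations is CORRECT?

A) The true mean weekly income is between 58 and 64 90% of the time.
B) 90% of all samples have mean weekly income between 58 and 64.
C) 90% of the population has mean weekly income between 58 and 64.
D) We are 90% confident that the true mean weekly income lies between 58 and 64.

A confidence interval represents our confidence in the procedure, not a probability statement about the parameter.

Key concept: If we repeated this sampling process many times and computed a 90% CI each time, about 90% of those intervals would contain the true population parameter.

For this specific interval (58, 64):
- Midpoint (point estimate): 61
- Margin of error: 3

The correct interpretation is the one stating confidence that the true parameter lies in the interval — option D.

D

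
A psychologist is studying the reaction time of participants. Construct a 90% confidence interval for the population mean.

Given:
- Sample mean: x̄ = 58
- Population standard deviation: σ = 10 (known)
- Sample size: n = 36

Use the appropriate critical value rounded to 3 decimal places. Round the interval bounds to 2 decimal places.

The population standard deviation σ is known, so use a z-interval (standard normal critical value).

For 90% confidence, z* = 1.645 (from standard normal table)

Standard error: SE = σ/√n = 10/√36 = 1.666667

Margin of error: E = z* × SE = 1.645 × 1.666667 = 2.7417

Z-interval: x̄ ± E = 58 ± 2.7417 = (55.2583, 60.7417)

Rounded to 2 decimal places:

(55.26, 60.74)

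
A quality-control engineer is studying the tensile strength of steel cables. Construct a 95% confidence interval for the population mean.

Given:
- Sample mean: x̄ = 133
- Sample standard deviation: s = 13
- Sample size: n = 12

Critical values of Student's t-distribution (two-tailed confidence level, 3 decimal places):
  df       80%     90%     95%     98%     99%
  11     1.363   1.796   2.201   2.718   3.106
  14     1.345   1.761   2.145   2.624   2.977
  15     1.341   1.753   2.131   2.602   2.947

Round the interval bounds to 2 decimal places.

The population standard deviation σ is unknown (only the sample standard deviation s is given), so use a t-interval with df = n - 1 = 12 - 1 = 11.

For 95% confidence with df = 11, t* = 2.201 (from t-table)

Standard error: SE = s/√n = 13/√12 = 3.752777

Margin of error: E = t* × SE = 2.201 × 3.752777 = 8.2599

T-interval: x̄ ± E = 133 ± 8.2599 = (124.7401, 141.2599)

Rounded to 2 decimal places:

(124.74, 141.26)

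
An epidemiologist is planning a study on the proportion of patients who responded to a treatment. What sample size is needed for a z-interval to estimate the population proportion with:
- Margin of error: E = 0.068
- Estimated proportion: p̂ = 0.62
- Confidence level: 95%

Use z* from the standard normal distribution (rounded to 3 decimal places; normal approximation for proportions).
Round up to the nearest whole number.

Using z* for proportion z-interval (normal approximation).

For 95% confidence, z* = 1.96 (from standard normal table)

Sample size formula for proportion z-interval: n = z*²p̂(1-p̂)/E²

n = 1.96² × 0.62 × 0.38 / 0.068²
  = 3.8416 × 0.2356 / 0.004624
  = 195.7355

Round up to the nearest whole number: n = 196

196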